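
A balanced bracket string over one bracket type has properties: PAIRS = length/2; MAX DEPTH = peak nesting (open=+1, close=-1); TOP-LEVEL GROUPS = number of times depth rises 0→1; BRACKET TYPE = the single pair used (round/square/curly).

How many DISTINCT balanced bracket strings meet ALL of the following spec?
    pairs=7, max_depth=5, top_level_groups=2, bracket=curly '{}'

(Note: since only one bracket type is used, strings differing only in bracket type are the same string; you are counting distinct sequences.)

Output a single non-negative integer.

Spec: pairs=7 depth=5 groups=2
Count(depth <= 5) = 130
Count(depth <= 4) = 114
Count(depth == 5) = 130 - 114 = 16

Answer: 16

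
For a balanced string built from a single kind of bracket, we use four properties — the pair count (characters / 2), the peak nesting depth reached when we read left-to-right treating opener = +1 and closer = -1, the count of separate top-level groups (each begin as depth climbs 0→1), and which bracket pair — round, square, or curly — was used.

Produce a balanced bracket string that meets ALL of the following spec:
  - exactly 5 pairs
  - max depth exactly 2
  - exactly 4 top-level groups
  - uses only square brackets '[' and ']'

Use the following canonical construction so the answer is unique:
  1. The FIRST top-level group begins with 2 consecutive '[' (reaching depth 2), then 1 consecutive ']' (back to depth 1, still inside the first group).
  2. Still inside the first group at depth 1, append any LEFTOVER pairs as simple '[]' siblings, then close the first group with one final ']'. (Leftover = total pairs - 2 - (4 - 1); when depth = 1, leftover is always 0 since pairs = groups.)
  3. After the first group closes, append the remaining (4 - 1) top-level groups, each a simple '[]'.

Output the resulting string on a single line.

Spec: pairs=5 depth=2 groups=4
Leftover pairs = 5 - 2 - (4-1) = 0
First group: deep chain of depth 2 + 0 sibling pairs
Remaining 3 groups: simple '[]' each

Answer: [[]][][][]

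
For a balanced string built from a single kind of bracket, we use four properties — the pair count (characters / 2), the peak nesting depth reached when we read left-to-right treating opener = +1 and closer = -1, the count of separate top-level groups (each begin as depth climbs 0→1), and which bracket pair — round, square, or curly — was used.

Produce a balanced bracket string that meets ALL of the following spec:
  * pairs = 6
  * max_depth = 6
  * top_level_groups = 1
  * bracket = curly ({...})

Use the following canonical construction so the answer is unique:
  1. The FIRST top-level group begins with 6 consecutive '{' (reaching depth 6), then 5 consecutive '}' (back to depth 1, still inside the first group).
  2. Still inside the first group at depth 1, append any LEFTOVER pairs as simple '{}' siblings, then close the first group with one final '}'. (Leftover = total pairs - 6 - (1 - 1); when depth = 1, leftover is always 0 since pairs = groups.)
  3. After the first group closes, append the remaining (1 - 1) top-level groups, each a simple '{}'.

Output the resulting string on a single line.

Spec: pairs=6 depth=6 groups=1
Leftover pairs = 6 - 6 - (1-1) = 0
First group: deep chain of depth 6 + 0 sibling pairs
Remaining 0 groups: simple '{}' each

Answer: {{{{{{}}}}}}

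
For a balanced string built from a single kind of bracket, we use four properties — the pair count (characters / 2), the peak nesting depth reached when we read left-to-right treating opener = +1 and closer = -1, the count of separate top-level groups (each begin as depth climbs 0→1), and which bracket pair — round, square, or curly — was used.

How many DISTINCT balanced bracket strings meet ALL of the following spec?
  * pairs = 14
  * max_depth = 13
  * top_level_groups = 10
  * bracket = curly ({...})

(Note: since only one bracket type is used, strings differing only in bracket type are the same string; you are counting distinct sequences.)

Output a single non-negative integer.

Answer: 0

Derivation:
Spec: pairs=14 depth=13 groups=10
Count(depth <= 13) = 1700
Count(depth <= 12) = 1700
Count(depth == 13) = 1700 - 1700 = 0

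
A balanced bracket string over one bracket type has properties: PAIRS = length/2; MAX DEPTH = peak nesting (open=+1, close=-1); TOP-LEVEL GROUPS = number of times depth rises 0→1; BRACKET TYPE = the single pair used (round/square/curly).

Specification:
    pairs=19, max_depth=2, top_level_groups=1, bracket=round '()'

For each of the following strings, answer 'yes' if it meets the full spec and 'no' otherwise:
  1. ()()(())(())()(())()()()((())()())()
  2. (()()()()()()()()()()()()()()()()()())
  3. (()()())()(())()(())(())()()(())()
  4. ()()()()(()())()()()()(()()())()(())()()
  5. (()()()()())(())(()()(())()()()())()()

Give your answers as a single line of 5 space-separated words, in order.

Answer: no yes no no no

Derivation:
String 1 '()()(())(())()(())()()()((())()())()': depth seq [1 0 1 0 1 2 1 0 1 2 1 0 1 0 1 2 1 0 1 0 1 0 1 0 1 2 3 2 1 2 1 2 1 0 1 0]
  -> pairs=18 depth=3 groups=11 -> no
String 2 '(()()()()()()()()()()()()()()()()()())': depth seq [1 2 1 2 1 2 1 2 1 2 1 2 1 2 1 2 1 2 1 2 1 2 1 2 1 2 1 2 1 2 1 2 1 2 1 2 1 0]
  -> pairs=19 depth=2 groups=1 -> yes
String 3 '(()()())()(())()(())(())()()(())()': depth seq [1 2 1 2 1 2 1 0 1 0 1 2 1 0 1 0 1 2 1 0 1 2 1 0 1 0 1 0 1 2 1 0 1 0]
  -> pairs=17 depth=2 groups=10 -> no
String 4 '()()()()(()())()()()()(()()())()(())()()': depth seq [1 0 1 0 1 0 1 0 1 2 1 2 1 0 1 0 1 0 1 0 1 0 1 2 1 2 1 2 1 0 1 0 1 2 1 0 1 0 1 0]
  -> pairs=20 depth=2 groups=14 -> no
String 5 '(()()()()())(())(()()(())()()()())()()': depth seq [1 2 1 2 1 2 1 2 1 2 1 0 1 2 1 0 1 2 1 2 1 2 3 2 1 2 1 2 1 2 1 2 1 0 1 0 1 0]
  -> pairs=19 depth=3 groups=5 -> no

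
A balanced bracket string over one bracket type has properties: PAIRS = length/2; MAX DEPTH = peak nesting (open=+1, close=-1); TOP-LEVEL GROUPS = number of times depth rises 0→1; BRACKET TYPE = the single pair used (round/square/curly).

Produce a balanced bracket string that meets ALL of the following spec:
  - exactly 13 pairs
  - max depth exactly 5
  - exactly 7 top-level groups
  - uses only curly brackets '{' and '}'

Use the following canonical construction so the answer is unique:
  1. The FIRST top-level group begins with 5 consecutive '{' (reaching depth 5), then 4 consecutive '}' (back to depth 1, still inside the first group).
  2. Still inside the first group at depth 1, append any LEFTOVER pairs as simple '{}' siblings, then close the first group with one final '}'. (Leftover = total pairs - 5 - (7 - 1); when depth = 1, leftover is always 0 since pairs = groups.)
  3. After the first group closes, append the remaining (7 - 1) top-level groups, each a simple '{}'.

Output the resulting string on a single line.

Spec: pairs=13 depth=5 groups=7
Leftover pairs = 13 - 5 - (7-1) = 2
First group: deep chain of depth 5 + 2 sibling pairs
Remaining 6 groups: simple '{}' each

Answer: {{{{{}}}}{}{}}{}{}{}{}{}{}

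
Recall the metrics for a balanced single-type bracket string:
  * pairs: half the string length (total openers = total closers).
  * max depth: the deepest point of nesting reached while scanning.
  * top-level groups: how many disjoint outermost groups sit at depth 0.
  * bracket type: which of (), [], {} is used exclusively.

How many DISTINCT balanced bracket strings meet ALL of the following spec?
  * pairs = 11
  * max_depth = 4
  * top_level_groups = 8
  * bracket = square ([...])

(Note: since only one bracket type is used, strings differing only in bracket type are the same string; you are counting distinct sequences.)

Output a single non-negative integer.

Spec: pairs=11 depth=4 groups=8
Count(depth <= 4) = 208
Count(depth <= 3) = 200
Count(depth == 4) = 208 - 200 = 8

Answer: 8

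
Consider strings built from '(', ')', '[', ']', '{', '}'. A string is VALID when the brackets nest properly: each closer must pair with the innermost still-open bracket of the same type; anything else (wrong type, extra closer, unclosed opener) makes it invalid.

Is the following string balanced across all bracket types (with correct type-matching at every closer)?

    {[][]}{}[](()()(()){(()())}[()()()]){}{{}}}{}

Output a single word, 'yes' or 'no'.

Answer: no

Derivation:
pos 0: push '{'; stack = {
pos 1: push '['; stack = {[
pos 2: ']' matches '['; pop; stack = {
pos 3: push '['; stack = {[
pos 4: ']' matches '['; pop; stack = {
pos 5: '}' matches '{'; pop; stack = (empty)
pos 6: push '{'; stack = {
pos 7: '}' matches '{'; pop; stack = (empty)
pos 8: push '['; stack = [
pos 9: ']' matches '['; pop; stack = (empty)
pos 10: push '('; stack = (
pos 11: push '('; stack = ((
pos 12: ')' matches '('; pop; stack = (
pos 13: push '('; stack = ((
pos 14: ')' matches '('; pop; stack = (
pos 15: push '('; stack = ((
pos 16: push '('; stack = (((
pos 17: ')' matches '('; pop; stack = ((
pos 18: ')' matches '('; pop; stack = (
pos 19: push '{'; stack = ({
pos 20: push '('; stack = ({(
pos 21: push '('; stack = ({((
pos 22: ')' matches '('; pop; stack = ({(
pos 23: push '('; stack = ({((
pos 24: ')' matches '('; pop; stack = ({(
pos 25: ')' matches '('; pop; stack = ({
pos 26: '}' matches '{'; pop; stack = (
pos 27: push '['; stack = ([
pos 28: push '('; stack = ([(
pos 29: ')' matches '('; pop; stack = ([
pos 30: push '('; stack = ([(
pos 31: ')' matches '('; pop; stack = ([
pos 32: push '('; stack = ([(
pos 33: ')' matches '('; pop; stack = ([
pos 34: ']' matches '['; pop; stack = (
pos 35: ')' matches '('; pop; stack = (empty)
pos 36: push '{'; stack = {
pos 37: '}' matches '{'; pop; stack = (empty)
pos 38: push '{'; stack = {
pos 39: push '{'; stack = {{
pos 40: '}' matches '{'; pop; stack = {
pos 41: '}' matches '{'; pop; stack = (empty)
pos 42: saw closer '}' but stack is empty → INVALID
Verdict: unmatched closer '}' at position 42 → no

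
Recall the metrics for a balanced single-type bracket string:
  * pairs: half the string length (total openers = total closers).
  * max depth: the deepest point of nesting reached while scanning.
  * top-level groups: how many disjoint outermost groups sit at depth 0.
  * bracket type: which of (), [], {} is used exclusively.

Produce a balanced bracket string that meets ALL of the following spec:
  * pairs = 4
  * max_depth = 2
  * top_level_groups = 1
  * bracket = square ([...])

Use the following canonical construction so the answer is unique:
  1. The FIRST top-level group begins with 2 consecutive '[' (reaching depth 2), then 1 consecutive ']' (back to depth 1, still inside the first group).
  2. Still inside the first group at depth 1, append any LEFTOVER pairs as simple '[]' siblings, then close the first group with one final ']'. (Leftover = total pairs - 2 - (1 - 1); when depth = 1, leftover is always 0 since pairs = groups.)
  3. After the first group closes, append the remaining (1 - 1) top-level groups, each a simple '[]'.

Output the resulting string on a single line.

Spec: pairs=4 depth=2 groups=1
Leftover pairs = 4 - 2 - (1-1) = 2
First group: deep chain of depth 2 + 2 sibling pairs
Remaining 0 groups: simple '[]' each

Answer: [[][][]]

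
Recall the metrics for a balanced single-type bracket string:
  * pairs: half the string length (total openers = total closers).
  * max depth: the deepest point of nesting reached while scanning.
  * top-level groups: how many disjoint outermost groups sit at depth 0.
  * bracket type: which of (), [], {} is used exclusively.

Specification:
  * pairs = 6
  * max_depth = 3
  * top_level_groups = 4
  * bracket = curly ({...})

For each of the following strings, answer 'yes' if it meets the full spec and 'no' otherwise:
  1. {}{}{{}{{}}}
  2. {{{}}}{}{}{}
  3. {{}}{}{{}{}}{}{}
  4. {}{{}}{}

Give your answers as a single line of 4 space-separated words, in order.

Answer: no yes no no

Derivation:
String 1 '{}{}{{}{{}}}': depth seq [1 0 1 0 1 2 1 2 3 2 1 0]
  -> pairs=6 depth=3 groups=3 -> no
String 2 '{{{}}}{}{}{}': depth seq [1 2 3 2 1 0 1 0 1 0 1 0]
  -> pairs=6 depth=3 groups=4 -> yes
String 3 '{{}}{}{{}{}}{}{}': depth seq [1 2 1 0 1 0 1 2 1 2 1 0 1 0 1 0]
  -> pairs=8 depth=2 groups=5 -> no
String 4 '{}{{}}{}': depth seq [1 0 1 2 1 0 1 0]
  -> pairs=4 depth=2 groups=3 -> no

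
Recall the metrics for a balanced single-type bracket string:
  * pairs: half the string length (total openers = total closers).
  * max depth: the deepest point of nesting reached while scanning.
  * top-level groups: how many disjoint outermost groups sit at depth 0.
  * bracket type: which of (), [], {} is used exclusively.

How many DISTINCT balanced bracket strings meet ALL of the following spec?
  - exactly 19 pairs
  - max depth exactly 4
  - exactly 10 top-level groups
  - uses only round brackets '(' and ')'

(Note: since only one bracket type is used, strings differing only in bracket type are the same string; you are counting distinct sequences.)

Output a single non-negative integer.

Spec: pairs=19 depth=4 groups=10
Count(depth <= 4) = 1982270
Count(depth <= 3) = 1030490
Count(depth == 4) = 1982270 - 1030490 = 951780

Answer: 951780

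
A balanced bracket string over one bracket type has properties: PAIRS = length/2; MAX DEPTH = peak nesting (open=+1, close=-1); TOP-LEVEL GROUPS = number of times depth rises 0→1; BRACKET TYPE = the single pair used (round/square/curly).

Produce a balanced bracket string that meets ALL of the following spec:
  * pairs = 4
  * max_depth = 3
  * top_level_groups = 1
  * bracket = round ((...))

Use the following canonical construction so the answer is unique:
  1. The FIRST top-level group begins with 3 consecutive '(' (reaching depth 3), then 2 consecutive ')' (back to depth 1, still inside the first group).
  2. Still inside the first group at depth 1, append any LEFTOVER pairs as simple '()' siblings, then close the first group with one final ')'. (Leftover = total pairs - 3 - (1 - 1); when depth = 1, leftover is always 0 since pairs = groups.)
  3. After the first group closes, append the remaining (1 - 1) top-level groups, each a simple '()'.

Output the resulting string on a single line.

Spec: pairs=4 depth=3 groups=1
Leftover pairs = 4 - 3 - (1-1) = 1
First group: deep chain of depth 3 + 1 sibling pairs
Remaining 0 groups: simple '()' each

Answer: ((())())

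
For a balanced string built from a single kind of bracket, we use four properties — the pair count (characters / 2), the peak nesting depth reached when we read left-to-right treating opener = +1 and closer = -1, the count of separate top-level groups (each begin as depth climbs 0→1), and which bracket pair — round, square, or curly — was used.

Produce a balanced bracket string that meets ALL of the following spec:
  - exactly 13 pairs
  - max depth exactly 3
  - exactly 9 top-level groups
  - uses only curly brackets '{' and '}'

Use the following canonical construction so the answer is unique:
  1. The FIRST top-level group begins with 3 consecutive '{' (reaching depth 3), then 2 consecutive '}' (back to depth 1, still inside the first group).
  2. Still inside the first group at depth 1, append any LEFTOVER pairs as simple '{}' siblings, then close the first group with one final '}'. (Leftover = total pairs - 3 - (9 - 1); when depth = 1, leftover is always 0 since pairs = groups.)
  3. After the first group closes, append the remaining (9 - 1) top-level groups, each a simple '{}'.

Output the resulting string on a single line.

Answer: {{{}}{}{}}{}{}{}{}{}{}{}{}

Derivation:
Spec: pairs=13 depth=3 groups=9
Leftover pairs = 13 - 3 - (9-1) = 2
First group: deep chain of depth 3 + 2 sibling pairs
Remaining 8 groups: simple '{}' each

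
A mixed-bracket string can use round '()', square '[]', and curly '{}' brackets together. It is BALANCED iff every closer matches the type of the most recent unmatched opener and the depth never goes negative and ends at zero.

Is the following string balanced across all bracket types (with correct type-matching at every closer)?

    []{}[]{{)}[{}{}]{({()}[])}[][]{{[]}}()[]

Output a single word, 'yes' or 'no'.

Answer: no

Derivation:
pos 0: push '['; stack = [
pos 1: ']' matches '['; pop; stack = (empty)
pos 2: push '{'; stack = {
pos 3: '}' matches '{'; pop; stack = (empty)
pos 4: push '['; stack = [
pos 5: ']' matches '['; pop; stack = (empty)
pos 6: push '{'; stack = {
pos 7: push '{'; stack = {{
pos 8: saw closer ')' but top of stack is '{' (expected '}') → INVALID
Verdict: type mismatch at position 8: ')' closes '{' → no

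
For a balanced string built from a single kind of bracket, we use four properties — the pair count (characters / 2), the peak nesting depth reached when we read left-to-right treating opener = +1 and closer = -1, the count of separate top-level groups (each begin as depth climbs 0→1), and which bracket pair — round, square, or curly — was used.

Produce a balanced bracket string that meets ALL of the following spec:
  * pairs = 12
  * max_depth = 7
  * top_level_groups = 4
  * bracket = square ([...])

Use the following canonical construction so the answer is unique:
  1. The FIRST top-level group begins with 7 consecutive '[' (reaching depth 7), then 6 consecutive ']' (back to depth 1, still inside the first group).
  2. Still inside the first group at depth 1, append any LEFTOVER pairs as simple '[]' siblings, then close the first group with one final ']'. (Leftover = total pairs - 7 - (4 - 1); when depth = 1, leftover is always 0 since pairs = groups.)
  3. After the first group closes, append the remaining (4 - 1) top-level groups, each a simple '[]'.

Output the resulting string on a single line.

Answer: [[[[[[[]]]]]][][]][][][]

Derivation:
Spec: pairs=12 depth=7 groups=4
Leftover pairs = 12 - 7 - (4-1) = 2
First group: deep chain of depth 7 + 2 sibling pairs
Remaining 3 groups: simple '[]' each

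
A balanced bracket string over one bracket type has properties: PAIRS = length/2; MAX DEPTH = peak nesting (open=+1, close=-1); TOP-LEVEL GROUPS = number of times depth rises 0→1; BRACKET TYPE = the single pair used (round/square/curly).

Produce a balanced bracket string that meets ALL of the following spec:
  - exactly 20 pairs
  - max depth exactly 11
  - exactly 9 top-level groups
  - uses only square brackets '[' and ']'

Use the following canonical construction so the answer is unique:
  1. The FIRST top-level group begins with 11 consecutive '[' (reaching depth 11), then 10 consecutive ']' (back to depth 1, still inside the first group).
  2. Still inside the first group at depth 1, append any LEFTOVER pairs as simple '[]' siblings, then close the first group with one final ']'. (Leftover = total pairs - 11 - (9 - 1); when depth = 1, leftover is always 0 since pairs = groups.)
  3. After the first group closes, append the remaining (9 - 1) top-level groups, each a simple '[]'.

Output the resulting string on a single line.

Spec: pairs=20 depth=11 groups=9
Leftover pairs = 20 - 11 - (9-1) = 1
First group: deep chain of depth 11 + 1 sibling pairs
Remaining 8 groups: simple '[]' each

Answer: [[[[[[[[[[[]]]]]]]]]][]][][][][][][][][]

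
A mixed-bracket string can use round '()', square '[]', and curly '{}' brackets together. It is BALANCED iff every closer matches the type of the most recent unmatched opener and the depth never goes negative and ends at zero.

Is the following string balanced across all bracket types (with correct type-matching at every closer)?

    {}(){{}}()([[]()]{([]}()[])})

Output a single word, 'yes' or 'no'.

Answer: no

Derivation:
pos 0: push '{'; stack = {
pos 1: '}' matches '{'; pop; stack = (empty)
pos 2: push '('; stack = (
pos 3: ')' matches '('; pop; stack = (empty)
pos 4: push '{'; stack = {
pos 5: push '{'; stack = {{
pos 6: '}' matches '{'; pop; stack = {
pos 7: '}' matches '{'; pop; stack = (empty)
pos 8: push '('; stack = (
pos 9: ')' matches '('; pop; stack = (empty)
pos 10: push '('; stack = (
pos 11: push '['; stack = ([
pos 12: push '['; stack = ([[
pos 13: ']' matches '['; pop; stack = ([
pos 14: push '('; stack = ([(
pos 15: ')' matches '('; pop; stack = ([
pos 16: ']' matches '['; pop; stack = (
pos 17: push '{'; stack = ({
pos 18: push '('; stack = ({(
pos 19: push '['; stack = ({([
pos 20: ']' matches '['; pop; stack = ({(
pos 21: saw closer '}' but top of stack is '(' (expected ')') → INVALID
Verdict: type mismatch at position 21: '}' closes '(' → no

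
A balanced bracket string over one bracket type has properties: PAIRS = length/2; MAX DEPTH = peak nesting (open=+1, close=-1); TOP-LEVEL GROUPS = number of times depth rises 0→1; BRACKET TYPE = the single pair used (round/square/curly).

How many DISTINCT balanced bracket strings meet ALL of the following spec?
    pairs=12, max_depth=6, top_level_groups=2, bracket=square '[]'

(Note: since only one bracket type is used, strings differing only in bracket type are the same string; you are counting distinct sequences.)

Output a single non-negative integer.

Spec: pairs=12 depth=6 groups=2
Count(depth <= 6) = 51716
Count(depth <= 5) = 39369
Count(depth == 6) = 51716 - 39369 = 12347

Answer: 12347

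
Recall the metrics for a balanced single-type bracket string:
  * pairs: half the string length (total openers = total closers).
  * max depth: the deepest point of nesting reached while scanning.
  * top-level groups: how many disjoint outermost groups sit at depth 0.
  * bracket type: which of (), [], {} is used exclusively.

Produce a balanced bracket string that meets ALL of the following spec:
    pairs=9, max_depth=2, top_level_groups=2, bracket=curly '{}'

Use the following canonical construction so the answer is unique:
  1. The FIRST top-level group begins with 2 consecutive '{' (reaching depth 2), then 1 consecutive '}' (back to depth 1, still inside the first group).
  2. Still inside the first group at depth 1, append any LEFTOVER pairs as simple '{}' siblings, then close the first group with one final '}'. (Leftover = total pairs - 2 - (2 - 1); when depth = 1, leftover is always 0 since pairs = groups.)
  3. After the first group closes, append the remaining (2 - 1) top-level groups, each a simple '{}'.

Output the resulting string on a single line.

Answer: {{}{}{}{}{}{}{}}{}

Derivation:
Spec: pairs=9 depth=2 groups=2
Leftover pairs = 9 - 2 - (2-1) = 6
First group: deep chain of depth 2 + 6 sibling pairs
Remaining 1 groups: simple '{}' each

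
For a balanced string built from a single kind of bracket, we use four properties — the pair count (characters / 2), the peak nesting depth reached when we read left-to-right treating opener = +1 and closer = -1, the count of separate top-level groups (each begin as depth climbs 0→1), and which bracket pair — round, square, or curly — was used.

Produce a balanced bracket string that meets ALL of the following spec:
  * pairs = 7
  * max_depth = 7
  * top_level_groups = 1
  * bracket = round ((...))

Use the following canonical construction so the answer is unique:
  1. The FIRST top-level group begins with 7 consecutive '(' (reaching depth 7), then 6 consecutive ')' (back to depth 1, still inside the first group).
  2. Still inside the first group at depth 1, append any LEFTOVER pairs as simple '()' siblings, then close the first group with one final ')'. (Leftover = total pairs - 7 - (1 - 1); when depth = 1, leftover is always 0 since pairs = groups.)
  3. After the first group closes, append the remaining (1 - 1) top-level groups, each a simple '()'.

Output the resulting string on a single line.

Spec: pairs=7 depth=7 groups=1
Leftover pairs = 7 - 7 - (1-1) = 0
First group: deep chain of depth 7 + 0 sibling pairs
Remaining 0 groups: simple '()' each

Answer: ((((((()))))))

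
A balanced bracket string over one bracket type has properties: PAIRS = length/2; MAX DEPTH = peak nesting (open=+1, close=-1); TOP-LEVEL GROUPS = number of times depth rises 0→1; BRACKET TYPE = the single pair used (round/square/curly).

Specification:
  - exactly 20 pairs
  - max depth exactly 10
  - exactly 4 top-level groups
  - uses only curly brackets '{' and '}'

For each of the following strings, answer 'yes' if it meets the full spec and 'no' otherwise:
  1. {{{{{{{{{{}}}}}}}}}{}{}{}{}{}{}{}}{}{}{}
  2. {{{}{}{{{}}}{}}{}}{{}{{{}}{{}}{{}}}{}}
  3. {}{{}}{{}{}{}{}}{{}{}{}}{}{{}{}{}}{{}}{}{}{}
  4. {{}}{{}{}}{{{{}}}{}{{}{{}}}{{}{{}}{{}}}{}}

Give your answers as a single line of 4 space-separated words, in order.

Answer: yes no no no

Derivation:
String 1 '{{{{{{{{{{}}}}}}}}}{}{}{}{}{}{}{}}{}{}{}': depth seq [1 2 3 4 5 6 7 8 9 10 9 8 7 6 5 4 3 2 1 2 1 2 1 2 1 2 1 2 1 2 1 2 1 0 1 0 1 0 1 0]
  -> pairs=20 depth=10 groups=4 -> yes
String 2 '{{{}{}{{{}}}{}}{}}{{}{{{}}{{}}{{}}}{}}': depth seq [1 2 3 2 3 2 3 4 5 4 3 2 3 2 1 2 1 0 1 2 1 2 3 4 3 2 3 4 3 2 3 4 3 2 1 2 1 0]
  -> pairs=19 depth=5 groups=2 -> no
String 3 '{}{{}}{{}{}{}{}}{{}{}{}}{}{{}{}{}}{{}}{}{}{}': depth seq [1 0 1 2 1 0 1 2 1 2 1 2 1 2 1 0 1 2 1 2 1 2 1 0 1 0 1 2 1 2 1 2 1 0 1 2 1 0 1 0 1 0 1 0]
  -> pairs=22 depth=2 groups=10 -> no
String 4 '{{}}{{}{}}{{{{}}}{}{{}{{}}}{{}{{}}{{}}}{}}': depth seq [1 2 1 0 1 2 1 2 1 0 1 2 3 4 3 2 1 2 1 2 3 2 3 4 3 2 1 2 3 2 3 4 3 2 3 4 3 2 1 2 1 0]
  -> pairs=21 depth=4 groups=3 -> no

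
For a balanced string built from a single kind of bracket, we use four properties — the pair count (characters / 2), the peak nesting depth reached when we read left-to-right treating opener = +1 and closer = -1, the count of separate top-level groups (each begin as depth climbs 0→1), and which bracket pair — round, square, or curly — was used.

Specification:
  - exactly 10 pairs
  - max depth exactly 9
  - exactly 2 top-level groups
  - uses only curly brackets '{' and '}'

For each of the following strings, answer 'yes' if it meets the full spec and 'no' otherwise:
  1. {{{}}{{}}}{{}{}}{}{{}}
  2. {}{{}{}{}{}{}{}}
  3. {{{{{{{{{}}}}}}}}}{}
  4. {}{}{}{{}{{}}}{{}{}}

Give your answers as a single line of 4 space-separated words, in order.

String 1 '{{{}}{{}}}{{}{}}{}{{}}': depth seq [1 2 3 2 1 2 3 2 1 0 1 2 1 2 1 0 1 0 1 2 1 0]
  -> pairs=11 depth=3 groups=4 -> no
String 2 '{}{{}{}{}{}{}{}}': depth seq [1 0 1 2 1 2 1 2 1 2 1 2 1 2 1 0]
  -> pairs=8 depth=2 groups=2 -> no
String 3 '{{{{{{{{{}}}}}}}}}{}': depth seq [1 2 3 4 5 6 7 8 9 8 7 6 5 4 3 2 1 0 1 0]
  -> pairs=10 depth=9 groups=2 -> yes
String 4 '{}{}{}{{}{{}}}{{}{}}': depth seq [1 0 1 0 1 0 1 2 1 2 3 2 1 0 1 2 1 2 1 0]
  -> pairs=10 depth=3 groups=5 -> no

Answer: no no yes no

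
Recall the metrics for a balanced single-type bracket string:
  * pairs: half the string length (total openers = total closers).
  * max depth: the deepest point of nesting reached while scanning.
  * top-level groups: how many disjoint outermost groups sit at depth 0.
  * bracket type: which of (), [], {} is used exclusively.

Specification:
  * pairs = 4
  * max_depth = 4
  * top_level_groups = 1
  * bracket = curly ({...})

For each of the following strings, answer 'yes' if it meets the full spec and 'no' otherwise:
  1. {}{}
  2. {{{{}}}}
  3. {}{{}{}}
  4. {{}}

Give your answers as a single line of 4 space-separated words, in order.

Answer: no yes no no

Derivation:
String 1 '{}{}': depth seq [1 0 1 0]
  -> pairs=2 depth=1 groups=2 -> no
String 2 '{{{{}}}}': depth seq [1 2 3 4 3 2 1 0]
  -> pairs=4 depth=4 groups=1 -> yes
String 3 '{}{{}{}}': depth seq [1 0 1 2 1 2 1 0]
  -> pairs=4 depth=2 groups=2 -> no
String 4 '{{}}': depth seq [1 2 1 0]
  -> pairs=2 depth=2 groups=1 -> no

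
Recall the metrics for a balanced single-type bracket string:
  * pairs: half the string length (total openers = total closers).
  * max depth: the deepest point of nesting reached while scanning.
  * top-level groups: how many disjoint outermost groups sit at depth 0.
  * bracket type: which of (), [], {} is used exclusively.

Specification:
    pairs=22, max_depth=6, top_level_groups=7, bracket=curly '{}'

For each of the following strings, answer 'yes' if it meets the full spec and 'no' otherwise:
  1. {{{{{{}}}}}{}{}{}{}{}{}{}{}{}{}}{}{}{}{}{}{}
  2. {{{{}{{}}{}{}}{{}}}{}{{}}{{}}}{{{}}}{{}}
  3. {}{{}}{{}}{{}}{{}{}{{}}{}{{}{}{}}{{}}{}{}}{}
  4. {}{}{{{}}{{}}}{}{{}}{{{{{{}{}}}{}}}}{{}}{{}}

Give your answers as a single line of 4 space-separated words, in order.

String 1 '{{{{{{}}}}}{}{}{}{}{}{}{}{}{}{}}{}{}{}{}{}{}': depth seq [1 2 3 4 5 6 5 4 3 2 1 2 1 2 1 2 1 2 1 2 1 2 1 2 1 2 1 2 1 2 1 0 1 0 1 0 1 0 1 0 1 0 1 0]
  -> pairs=22 depth=6 groups=7 -> yes
String 2 '{{{{}{{}}{}{}}{{}}}{}{{}}{{}}}{{{}}}{{}}': depth seq [1 2 3 4 3 4 5 4 3 4 3 4 3 2 3 4 3 2 1 2 1 2 3 2 1 2 3 2 1 0 1 2 3 2 1 0 1 2 1 0]
  -> pairs=20 depth=5 groups=3 -> no
String 3 '{}{{}}{{}}{{}}{{}{}{{}}{}{{}{}{}}{{}}{}{}}{}': depth seq [1 0 1 2 1 0 1 2 1 0 1 2 1 0 1 2 1 2 1 2 3 2 1 2 1 2 3 2 3 2 3 2 1 2 3 2 1 2 1 2 1 0 1 0]
  -> pairs=22 depth=3 groups=6 -> no
String 4 '{}{}{{{}}{{}}}{}{{}}{{{{{{}{}}}{}}}}{{}}{{}}': depth seq [1 0 1 0 1 2 3 2 1 2 3 2 1 0 1 0 1 2 1 0 1 2 3 4 5 6 5 6 5 4 3 4 3 2 1 0 1 2 1 0 1 2 1 0]
  -> pairs=22 depth=6 groups=8 -> no

Answer: yes no no no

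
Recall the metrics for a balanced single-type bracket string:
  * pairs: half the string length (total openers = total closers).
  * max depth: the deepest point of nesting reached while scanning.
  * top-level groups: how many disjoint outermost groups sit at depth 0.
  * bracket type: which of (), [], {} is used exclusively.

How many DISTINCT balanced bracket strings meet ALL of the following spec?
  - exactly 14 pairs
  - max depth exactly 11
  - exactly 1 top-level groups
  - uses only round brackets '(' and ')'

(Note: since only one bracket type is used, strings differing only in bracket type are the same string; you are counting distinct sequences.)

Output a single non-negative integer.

Answer: 1702

Derivation:
Spec: pairs=14 depth=11 groups=1
Count(depth <= 11) = 742626
Count(depth <= 10) = 740924
Count(depth == 11) = 742626 - 740924 = 1702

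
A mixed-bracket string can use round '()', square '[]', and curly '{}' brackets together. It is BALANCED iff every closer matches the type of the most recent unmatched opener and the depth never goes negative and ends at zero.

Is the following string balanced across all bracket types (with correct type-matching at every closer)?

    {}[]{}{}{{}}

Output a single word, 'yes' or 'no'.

Answer: yes

Derivation:
pos 0: push '{'; stack = {
pos 1: '}' matches '{'; pop; stack = (empty)
pos 2: push '['; stack = [
pos 3: ']' matches '['; pop; stack = (empty)
pos 4: push '{'; stack = {
pos 5: '}' matches '{'; pop; stack = (empty)
pos 6: push '{'; stack = {
pos 7: '}' matches '{'; pop; stack = (empty)
pos 8: push '{'; stack = {
pos 9: push '{'; stack = {{
pos 10: '}' matches '{'; pop; stack = {
pos 11: '}' matches '{'; pop; stack = (empty)
end: stack empty → VALID
Verdict: properly nested → yes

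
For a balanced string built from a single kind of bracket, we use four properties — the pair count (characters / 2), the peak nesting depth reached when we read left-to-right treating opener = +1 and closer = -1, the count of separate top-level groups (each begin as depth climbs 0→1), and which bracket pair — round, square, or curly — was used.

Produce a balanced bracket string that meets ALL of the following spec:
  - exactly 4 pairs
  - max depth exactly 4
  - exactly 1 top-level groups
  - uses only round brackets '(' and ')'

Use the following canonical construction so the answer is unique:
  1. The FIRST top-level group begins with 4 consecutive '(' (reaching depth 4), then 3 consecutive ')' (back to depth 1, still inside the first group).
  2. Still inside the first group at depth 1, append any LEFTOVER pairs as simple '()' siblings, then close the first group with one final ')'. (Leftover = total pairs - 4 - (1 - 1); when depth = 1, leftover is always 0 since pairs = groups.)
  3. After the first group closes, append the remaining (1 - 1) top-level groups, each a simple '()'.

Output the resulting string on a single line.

Spec: pairs=4 depth=4 groups=1
Leftover pairs = 4 - 4 - (1-1) = 0
First group: deep chain of depth 4 + 0 sibling pairs
Remaining 0 groups: simple '()' each

Answer: (((())))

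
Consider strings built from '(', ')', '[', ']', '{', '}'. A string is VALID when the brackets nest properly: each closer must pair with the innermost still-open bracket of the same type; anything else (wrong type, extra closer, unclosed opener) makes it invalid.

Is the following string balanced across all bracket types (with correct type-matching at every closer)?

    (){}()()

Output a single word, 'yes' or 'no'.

pos 0: push '('; stack = (
pos 1: ')' matches '('; pop; stack = (empty)
pos 2: push '{'; stack = {
pos 3: '}' matches '{'; pop; stack = (empty)
pos 4: push '('; stack = (
pos 5: ')' matches '('; pop; stack = (empty)
pos 6: push '('; stack = (
pos 7: ')' matches '('; pop; stack = (empty)
end: stack empty → VALID
Verdict: properly nested → yes

Answer: yes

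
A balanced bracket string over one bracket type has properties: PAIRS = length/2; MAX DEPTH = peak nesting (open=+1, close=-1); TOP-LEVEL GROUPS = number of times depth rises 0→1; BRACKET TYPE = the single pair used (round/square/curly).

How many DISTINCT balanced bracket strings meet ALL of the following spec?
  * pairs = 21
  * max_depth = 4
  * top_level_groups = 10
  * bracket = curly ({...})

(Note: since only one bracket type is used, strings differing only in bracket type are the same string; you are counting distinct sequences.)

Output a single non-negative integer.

Answer: 16813330

Derivation:
Spec: pairs=21 depth=4 groups=10
Count(depth <= 4) = 27190510
Count(depth <= 3) = 10377180
Count(depth == 4) = 27190510 - 10377180 = 16813330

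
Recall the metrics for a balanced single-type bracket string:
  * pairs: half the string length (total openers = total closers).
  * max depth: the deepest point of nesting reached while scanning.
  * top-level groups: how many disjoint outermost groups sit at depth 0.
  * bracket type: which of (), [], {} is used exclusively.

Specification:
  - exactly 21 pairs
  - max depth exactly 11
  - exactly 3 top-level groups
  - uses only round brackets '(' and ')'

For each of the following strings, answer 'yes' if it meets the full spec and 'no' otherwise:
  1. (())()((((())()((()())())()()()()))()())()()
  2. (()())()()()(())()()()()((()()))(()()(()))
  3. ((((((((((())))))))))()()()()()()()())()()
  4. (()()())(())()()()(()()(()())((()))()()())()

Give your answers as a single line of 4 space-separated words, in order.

String 1 '(())()((((())()((()())())()()()()))()())()()': depth seq [1 2 1 0 1 0 1 2 3 4 5 4 3 4 3 4 5 6 5 6 5 4 5 4 3 4 3 4 3 4 3 4 3 2 1 2 1 2 1 0 1 0 1 0]
  -> pairs=22 depth=6 groups=5 -> no
String 2 '(()())()()()(())()()()()((()()))(()()(()))': depth seq [1 2 1 2 1 0 1 0 1 0 1 0 1 2 1 0 1 0 1 0 1 0 1 0 1 2 3 2 3 2 1 0 1 2 1 2 1 2 3 2 1 0]
  -> pairs=21 depth=3 groups=11 -> no
String 3 '((((((((((())))))))))()()()()()()()())()()': depth seq [1 2 3 4 5 6 7 8 9 10 11 10 9 8 7 6 5 4 3 2 1 2 1 2 1 2 1 2 1 2 1 2 1 2 1 2 1 0 1 0 1 0]
  -> pairs=21 depth=11 groups=3 -> yes
String 4 '(()()())(())()()()(()()(()())((()))()()())()': depth seq [1 2 1 2 1 2 1 0 1 2 1 0 1 0 1 0 1 0 1 2 1 2 1 2 3 2 3 2 1 2 3 4 3 2 1 2 1 2 1 2 1 0 1 0]
  -> pairs=22 depth=4 groups=7 -> no

Answer: no no yes no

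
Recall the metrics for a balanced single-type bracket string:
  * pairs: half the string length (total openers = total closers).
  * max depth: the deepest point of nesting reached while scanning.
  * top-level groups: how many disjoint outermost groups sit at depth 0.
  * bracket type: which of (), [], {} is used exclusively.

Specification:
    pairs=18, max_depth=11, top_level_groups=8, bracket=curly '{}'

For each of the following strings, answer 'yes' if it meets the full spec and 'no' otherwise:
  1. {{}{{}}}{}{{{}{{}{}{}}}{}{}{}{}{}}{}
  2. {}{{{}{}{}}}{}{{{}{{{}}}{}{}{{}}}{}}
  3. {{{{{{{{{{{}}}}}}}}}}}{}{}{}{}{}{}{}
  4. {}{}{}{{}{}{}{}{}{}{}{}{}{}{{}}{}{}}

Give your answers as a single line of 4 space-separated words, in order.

String 1 '{{}{{}}}{}{{{}{{}{}{}}}{}{}{}{}{}}{}': depth seq [1 2 1 2 3 2 1 0 1 0 1 2 3 2 3 4 3 4 3 4 3 2 1 2 1 2 1 2 1 2 1 2 1 0 1 0]
  -> pairs=18 depth=4 groups=4 -> no
String 2 '{}{{{}{}{}}}{}{{{}{{{}}}{}{}{{}}}{}}': depth seq [1 0 1 2 3 2 3 2 3 2 1 0 1 0 1 2 3 2 3 4 5 4 3 2 3 2 3 2 3 4 3 2 1 2 1 0]
  -> pairs=18 depth=5 groups=4 -> no
String 3 '{{{{{{{{{{{}}}}}}}}}}}{}{}{}{}{}{}{}': depth seq [1 2 3 4 5 6 7 8 9 10 11 10 9 8 7 6 5 4 3 2 1 0 1 0 1 0 1 0 1 0 1 0 1 0 1 0]
  -> pairs=18 depth=11 groups=8 -> yes
String 4 '{}{}{}{{}{}{}{}{}{}{}{}{}{}{{}}{}{}}': depth seq [1 0 1 0 1 0 1 2 1 2 1 2 1 2 1 2 1 2 1 2 1 2 1 2 1 2 1 2 3 2 1 2 1 2 1 0]
  -> pairs=18 depth=3 groups=4 -> no

Answer: no no yes no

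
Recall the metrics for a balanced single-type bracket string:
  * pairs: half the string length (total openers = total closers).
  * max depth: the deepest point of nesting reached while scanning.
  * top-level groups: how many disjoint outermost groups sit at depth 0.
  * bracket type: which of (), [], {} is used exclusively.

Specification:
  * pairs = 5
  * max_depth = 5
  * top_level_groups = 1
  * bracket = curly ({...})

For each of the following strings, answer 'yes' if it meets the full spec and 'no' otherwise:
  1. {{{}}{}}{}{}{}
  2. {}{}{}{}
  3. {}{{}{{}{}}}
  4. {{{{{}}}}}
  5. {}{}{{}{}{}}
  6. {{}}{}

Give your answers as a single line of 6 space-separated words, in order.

Answer: no no no yes no no

Derivation:
String 1 '{{{}}{}}{}{}{}': depth seq [1 2 3 2 1 2 1 0 1 0 1 0 1 0]
  -> pairs=7 depth=3 groups=4 -> no
String 2 '{}{}{}{}': depth seq [1 0 1 0 1 0 1 0]
  -> pairs=4 depth=1 groups=4 -> no
String 3 '{}{{}{{}{}}}': depth seq [1 0 1 2 1 2 3 2 3 2 1 0]
  -> pairs=6 depth=3 groups=2 -> no
String 4 '{{{{{}}}}}': depth seq [1 2 3 4 5 4 3 2 1 0]
  -> pairs=5 depth=5 groups=1 -> yes
String 5 '{}{}{{}{}{}}': depth seq [1 0 1 0 1 2 1 2 1 2 1 0]
  -> pairs=6 depth=2 groups=3 -> no
String 6 '{{}}{}': depth seq [1 2 1 0 1 0]
  -> pairs=3 depth=2 groups=2 -> no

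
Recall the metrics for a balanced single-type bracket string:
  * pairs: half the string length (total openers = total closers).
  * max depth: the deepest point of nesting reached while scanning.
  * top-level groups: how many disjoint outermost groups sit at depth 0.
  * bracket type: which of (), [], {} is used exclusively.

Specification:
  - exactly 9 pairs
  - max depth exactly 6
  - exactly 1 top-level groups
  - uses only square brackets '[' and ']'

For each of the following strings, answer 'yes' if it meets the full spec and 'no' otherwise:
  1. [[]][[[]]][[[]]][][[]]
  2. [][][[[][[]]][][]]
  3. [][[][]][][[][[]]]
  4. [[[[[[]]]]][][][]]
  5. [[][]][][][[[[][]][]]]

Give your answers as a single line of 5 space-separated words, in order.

Answer: no no no yes no

Derivation:
String 1 '[[]][[[]]][[[]]][][[]]': depth seq [1 2 1 0 1 2 3 2 1 0 1 2 3 2 1 0 1 0 1 2 1 0]
  -> pairs=11 depth=3 groups=5 -> no
String 2 '[][][[[][[]]][][]]': depth seq [1 0 1 0 1 2 3 2 3 4 3 2 1 2 1 2 1 0]
  -> pairs=9 depth=4 groups=3 -> no
String 3 '[][[][]][][[][[]]]': depth seq [1 0 1 2 1 2 1 0 1 0 1 2 1 2 3 2 1 0]
  -> pairs=9 depth=3 groups=4 -> no
String 4 '[[[[[[]]]]][][][]]': depth seq [1 2 3 4 5 6 5 4 3 2 1 2 1 2 1 2 1 0]
  -> pairs=9 depth=6 groups=1 -> yes
String 5 '[[][]][][][[[[][]][]]]': depth seq [1 2 1 2 1 0 1 0 1 0 1 2 3 4 3 4 3 2 3 2 1 0]
  -> pairs=11 depth=4 groups=4 -> no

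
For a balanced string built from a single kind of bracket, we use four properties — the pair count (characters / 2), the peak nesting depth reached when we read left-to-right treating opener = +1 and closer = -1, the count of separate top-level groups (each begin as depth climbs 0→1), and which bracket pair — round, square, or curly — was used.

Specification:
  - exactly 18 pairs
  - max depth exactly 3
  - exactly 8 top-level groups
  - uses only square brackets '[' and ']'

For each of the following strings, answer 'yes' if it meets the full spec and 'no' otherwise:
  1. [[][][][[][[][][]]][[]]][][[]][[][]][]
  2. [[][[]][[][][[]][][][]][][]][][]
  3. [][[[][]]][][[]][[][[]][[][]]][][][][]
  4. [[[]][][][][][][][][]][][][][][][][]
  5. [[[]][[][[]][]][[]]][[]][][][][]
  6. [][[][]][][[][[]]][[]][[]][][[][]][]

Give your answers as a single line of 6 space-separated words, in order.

Answer: no no no yes no no

Derivation:
String 1 '[[][][][[][[][][]]][[]]][][[]][[][]][]': depth seq [1 2 1 2 1 2 1 2 3 2 3 4 3 4 3 4 3 2 1 2 3 2 1 0 1 0 1 2 1 0 1 2 1 2 1 0 1 0]
  -> pairs=19 depth=4 groups=5 -> no
String 2 '[[][[]][[][][[]][][][]][][]][][]': depth seq [1 2 1 2 3 2 1 2 3 2 3 2 3 4 3 2 3 2 3 2 3 2 1 2 1 2 1 0 1 0 1 0]
  -> pairs=16 depth=4 groups=3 -> no
String 3 '[][[[][]]][][[]][[][[]][[][]]][][][][]': depth seq [1 0 1 2 3 2 3 2 1 0 1 0 1 2 1 0 1 2 1 2 3 2 1 2 3 2 3 2 1 0 1 0 1 0 1 0 1 0]
  -> pairs=19 depth=3 groups=9 -> no
String 4 '[[[]][][][][][][][][]][][][][][][][]': depth seq [1 2 3 2 1 2 1 2 1 2 1 2 1 2 1 2 1 2 1 2 1 0 1 0 1 0 1 0 1 0 1 0 1 0 1 0]
  -> pairs=18 depth=3 groups=8 -> yes
String 5 '[[[]][[][[]][]][[]]][[]][][][][]': depth seq [1 2 3 2 1 2 3 2 3 4 3 2 3 2 1 2 3 2 1 0 1 2 1 0 1 0 1 0 1 0 1 0]
  -> pairs=16 depth=4 groups=6 -> no
String 6 '[][[][]][][[][[]]][[]][[]][][[][]][]': depth seq [1 0 1 2 1 2 1 0 1 0 1 2 1 2 3 2 1 0 1 2 1 0 1 2 1 0 1 0 1 2 1 2 1 0 1 0]
  -> pairs=18 depth=3 groups=9 -> no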